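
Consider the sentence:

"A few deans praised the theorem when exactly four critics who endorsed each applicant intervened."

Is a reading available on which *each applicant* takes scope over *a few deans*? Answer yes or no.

The DP *each applicant* is contained in the relative clause *who endorsed each applicant*, which is itself inside the adjunct *when exactly four critics who endorsed each applicant intervened*.
Nested islands: the RC island is itself inside an adjunct island, so wide scope is doubly excluded.
*each applicant* > *a few deans* would require crossing that boundary, which is illicit.

No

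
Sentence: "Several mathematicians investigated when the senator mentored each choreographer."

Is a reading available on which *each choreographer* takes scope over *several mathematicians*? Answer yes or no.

No

The target quantifier *each choreographer* is part of the embedded question *when the senator mentored each choreographer*.
An indirect question is a wh-island; the filled [Spec,CP] blocks QR across the CP edge.
*each choreographer* is confined to the island and cannot take scope over *several mathematicians*.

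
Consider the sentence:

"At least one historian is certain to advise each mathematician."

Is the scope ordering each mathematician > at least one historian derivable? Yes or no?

Yes

Raising constructions are monoclausal for scope purposes; *each mathematician* is not separated from *at least one historian* by any island.
With no island boundary between them, the object can take inverse scope over the subject via ordinary QR within the clause.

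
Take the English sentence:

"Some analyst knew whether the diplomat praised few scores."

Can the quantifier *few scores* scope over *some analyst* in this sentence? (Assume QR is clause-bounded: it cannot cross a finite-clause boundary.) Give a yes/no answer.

*few scores* occurs within the embedded question *whether the diplomat praised few scores*.
The wh-island constraint blocks QR out of an embedded interrogative.
*few scores* is confined to the island and cannot take scope over *some analyst*.

No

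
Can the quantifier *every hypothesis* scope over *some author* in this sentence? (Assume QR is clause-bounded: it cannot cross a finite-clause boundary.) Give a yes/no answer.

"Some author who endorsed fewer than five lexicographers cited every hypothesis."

Although the sentence contains a relative clause (*who endorsed fewer than five lexicographers*), *every hypothesis* is outside it, in the matrix VP.
No island intervenes, so both surface and inverse scope are derivable.

Yes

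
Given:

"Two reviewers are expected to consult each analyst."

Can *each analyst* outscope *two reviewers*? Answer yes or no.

Yes

The matrix predicate is a raising verb, whose infinitival complement is not a scope island — *each analyst* can QR into the matrix clause.
Since no island is crossed, the inverse ordering is licensed alongside surface scope.
The sentence is scopally ambiguous between *two reviewers* > *each analyst* and *each analyst* > *two reviewers*.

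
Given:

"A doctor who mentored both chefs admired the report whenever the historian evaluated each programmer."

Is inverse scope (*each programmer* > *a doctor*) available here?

No

The target quantifier *each programmer* is part of the adjunct clause *whenever the historian evaluated each programmer*.
Adverbial clauses are not L-marked, so they are barriers for QR — the quantifier cannot escape the adjunct.
There is no licit LF on which *each programmer* c-commands *a doctor*.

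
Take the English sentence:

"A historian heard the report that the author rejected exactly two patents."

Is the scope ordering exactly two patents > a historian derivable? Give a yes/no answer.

*exactly two patents* occurs within the complex NP *the report that the author rejected exactly two patents*.
The Complex NP Constraint bars QR out of the complement clause of a noun.
The inverse ordering *exactly two patents* > *a historian* is therefore underivable.
(Only the surface reading survives: one fixed historian with respect to all the relevant patents.)

No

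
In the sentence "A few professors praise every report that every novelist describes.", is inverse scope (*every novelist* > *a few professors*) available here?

*every novelist* sits inside the relative clause *that every novelist describes* modifying *every report*.
Quantifiers inside a relative clause are trapped there; the RC boundary blocks QR.
The inverse ordering *every novelist* > *a few professors* is therefore underivable.

No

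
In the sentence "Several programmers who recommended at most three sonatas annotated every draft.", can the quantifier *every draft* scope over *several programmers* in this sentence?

Yes

*every draft* is a matrix argument; only *several programmers* is modified by the relative clause *who recommended at most three sonatas*, so the RC island is irrelevant to the target quantifier.
Ordinary QR to a clause-peripheral position gives the wide-scope LF for the lower DP.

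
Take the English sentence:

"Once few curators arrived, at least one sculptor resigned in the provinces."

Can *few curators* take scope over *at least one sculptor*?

No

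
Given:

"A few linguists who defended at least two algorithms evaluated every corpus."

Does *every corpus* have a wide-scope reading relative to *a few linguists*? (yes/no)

Yes

The RC *who defended at least two algorithms* is an island, but *every corpus* is not inside it — it is the matrix object, a clausemate of *a few linguists*.
Since no island is crossed, the inverse ordering is licensed alongside surface scope.
The sentence is scopally ambiguous between *a few linguists* > *every corpus* and *every corpus* > *a few linguists*.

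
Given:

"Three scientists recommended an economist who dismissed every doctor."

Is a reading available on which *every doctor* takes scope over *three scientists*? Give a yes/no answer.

No

*every doctor* occurs within the relative clause *who dismissed every doctor* modifying *an economist*.
The relative clause forms an island for QR, so the quantifier is confined to the head noun's restrictor.
So *every doctor* cannot raise high enough to outscope *three scientists*; only the surface ordering *three scientists* > *every doctor* is available.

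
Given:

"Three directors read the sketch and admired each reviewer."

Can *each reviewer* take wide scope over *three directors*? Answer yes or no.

No

The target quantifier *each reviewer* is part of one conjunct of the coordinate structure (*admired each reviewer*).
QR out of a conjunct would have to apply non-ATB, which the CSC forbids.
Hence only narrow scope for *each reviewer* (under *three directors*) survives.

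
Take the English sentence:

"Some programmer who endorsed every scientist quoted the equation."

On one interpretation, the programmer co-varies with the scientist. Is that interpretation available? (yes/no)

No

That reading corresponds to *every scientist* > *some programmer*.
The target quantifier *every scientist* is part of the relative clause *who endorsed every scientist*.
The relative clause forms an island for QR, so the quantifier is confined to the head noun's restrictor.
There is no licit LF on which *every scientist* c-commands *some programmer*.
(Only the surface reading survives: one fixed programmer with respect to all the relevant scientists.)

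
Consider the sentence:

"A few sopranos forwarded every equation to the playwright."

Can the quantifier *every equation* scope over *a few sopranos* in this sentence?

Both DPs are arguments of the same predicate; there is no clause or island boundary between them.
Ordinary QR to a clause-peripheral position gives the wide-scope LF for the lower DP.

Yes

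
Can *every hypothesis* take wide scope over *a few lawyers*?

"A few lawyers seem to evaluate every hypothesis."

Infinitival complements of raising predicates do not block QR; *every hypothesis* and *a few lawyers* are effectively clausemates.
Nothing blocks QR of the lower DP to a position above the higher one, so inverse scope is available.

Yes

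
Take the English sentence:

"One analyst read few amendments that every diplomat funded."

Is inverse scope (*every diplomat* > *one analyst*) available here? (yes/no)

No

The DP *every diplomat* is contained in the relative clause *that every diplomat funded* modifying *few amendments*.
QR out of a relative clause is ruled out by the relative-clause island constraint.
There is no licit LF on which *every diplomat* c-commands *one analyst*.
(Only the surface reading survives: one fixed analyst with respect to all the relevant diplomats.)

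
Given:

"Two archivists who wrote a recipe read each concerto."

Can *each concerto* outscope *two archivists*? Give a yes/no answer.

Yes

*each concerto* is a matrix argument; only *two archivists* is modified by the relative clause *who wrote a recipe*, so the RC island is irrelevant to the target quantifier.
Nothing blocks QR of the lower DP to a position above the higher one, so inverse scope is available.
The sentence is scopally ambiguous between *two archivists* > *each concerto* and *each concerto* > *two archivists*.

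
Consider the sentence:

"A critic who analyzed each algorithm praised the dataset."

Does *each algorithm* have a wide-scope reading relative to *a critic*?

No

*each algorithm* occurs within the relative clause *who analyzed each algorithm*.
QR out of a relative clause is ruled out by the relative-clause island constraint.
So *each algorithm* cannot raise high enough to outscope *a critic*; only the surface ordering *a critic* > *each algorithm* is available.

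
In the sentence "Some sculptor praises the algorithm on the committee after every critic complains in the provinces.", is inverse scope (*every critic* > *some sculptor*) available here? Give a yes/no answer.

The target quantifier *every critic* is part of the adjunct clause *after every critic complains in the provinces*.
Scope out of an adjunct clause is unavailable: QR respects the adjunct-island constraint.
*every critic* > *some sculptor* would require crossing that boundary, which is illicit.

No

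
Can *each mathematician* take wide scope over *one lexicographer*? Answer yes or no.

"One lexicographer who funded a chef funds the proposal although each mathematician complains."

No

*each mathematician* sits inside the adjunct clause *although each mathematician complains*.
Adjuncts are opaque for quantifier raising; a quantifier in an adjunct stays inside it.
The inverse ordering *each mathematician* > *one lexicographer* is therefore underivable.
(Only the surface reading survives: one fixed lexicographer with respect to all the relevant mathematicians.)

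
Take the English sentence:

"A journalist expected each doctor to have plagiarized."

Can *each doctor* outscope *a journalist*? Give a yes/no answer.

*each doctor* is an ECM subject; ECM complements are not islands, and the embedded quantifier may take matrix scope.
Since no island is crossed, the inverse ordering is licensed alongside surface scope.

Yes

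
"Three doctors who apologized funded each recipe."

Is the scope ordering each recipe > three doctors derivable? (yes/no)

Yes

*each recipe* sits in the matrix clause, not in the relative clause on *three doctors*.
No island intervenes, so both surface and inverse scope are derivable.
The sentence is scopally ambiguous between *three doctors* > *each recipe* and *each recipe* > *three doctors*.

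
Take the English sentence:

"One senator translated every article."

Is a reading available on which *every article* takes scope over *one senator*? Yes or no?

*every article* and *one senator* are in the same minimal clause.
No island intervenes, so both surface and inverse scope are derivable.
The sentence is scopally ambiguous between *one senator* > *every article* and *every article* > *one senator*.

Yes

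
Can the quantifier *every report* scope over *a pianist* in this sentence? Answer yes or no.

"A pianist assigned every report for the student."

*every report* and *a pianist* are in the same minimal clause.
Since no island is crossed, the inverse ordering is licensed alongside surface scope.
So *every report* > *a pianist* is among the available readings.

Yes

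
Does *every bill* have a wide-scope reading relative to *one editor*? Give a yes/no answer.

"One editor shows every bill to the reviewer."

Yes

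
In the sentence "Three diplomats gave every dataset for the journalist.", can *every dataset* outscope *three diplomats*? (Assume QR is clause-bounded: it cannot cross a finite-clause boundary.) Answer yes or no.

Yes

*every dataset* is the matrix object and *three diplomats* the matrix subject; the two are clausemates.
QR within a single clause is free, so the lower quantifier may take scope over the higher one.
The sentence is scopally ambiguous between *three diplomats* > *every dataset* and *every dataset* > *three diplomats*.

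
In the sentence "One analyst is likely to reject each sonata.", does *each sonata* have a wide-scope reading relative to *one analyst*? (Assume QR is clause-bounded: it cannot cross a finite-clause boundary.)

Yes

The matrix predicate is a raising verb, whose infinitival complement is not a scope island — *each sonata* can QR into the matrix clause.
No island intervenes, so both surface and inverse scope are derivable.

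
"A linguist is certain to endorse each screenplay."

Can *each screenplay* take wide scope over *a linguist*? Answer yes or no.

The matrix predicate is a raising verb, whose infinitival complement is not a scope island — *each screenplay* can QR into the matrix clause.
No island intervenes, so both surface and inverse scope are derivable.

Yes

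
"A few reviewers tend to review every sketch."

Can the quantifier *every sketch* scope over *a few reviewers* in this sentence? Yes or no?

*every sketch* is the object of the infinitival complement of a raising predicate; raising infinitives are transparent for QR, so the two DPs are in effect clausemates.
QR within a single clause is free, so the lower quantifier may take scope over the higher one.

Yes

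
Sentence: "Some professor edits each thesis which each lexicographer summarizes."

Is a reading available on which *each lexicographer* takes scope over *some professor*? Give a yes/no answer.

No

*each lexicographer* occurs within the relative clause *which each lexicographer summarizes* modifying *each thesis*.
Relative clauses are scope islands: a quantifier cannot QR out of a relative clause to take scope in the matrix clause.
So *each lexicographer* cannot raise to a position above *some professor*.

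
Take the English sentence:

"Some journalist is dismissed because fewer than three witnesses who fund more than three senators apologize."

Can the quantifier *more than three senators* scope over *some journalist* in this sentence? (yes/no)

The target quantifier *more than three senators* is part of the relative clause *who fund more than three senators*, which is itself inside the adjunct *because fewer than three witnesses who fund more than three senators apologize*.
Nested islands: the RC island is itself inside an adjunct island, so wide scope is doubly excluded.
Hence only narrow scope for *more than three senators* (under *some journalist*) survives.

No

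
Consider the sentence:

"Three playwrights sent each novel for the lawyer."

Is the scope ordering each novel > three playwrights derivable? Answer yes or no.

*each novel* and *three playwrights* are in the same minimal clause.
QR within a single clause is free, so the lower quantifier may take scope over the higher one.

Yes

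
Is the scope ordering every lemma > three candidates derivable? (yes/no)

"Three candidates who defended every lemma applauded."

No

The DP *every lemma* is contained in the relative clause *who defended every lemma*.
QR out of a relative clause is ruled out by the relative-clause island constraint.
There is no licit LF on which *every lemma* c-commands *three candidates*.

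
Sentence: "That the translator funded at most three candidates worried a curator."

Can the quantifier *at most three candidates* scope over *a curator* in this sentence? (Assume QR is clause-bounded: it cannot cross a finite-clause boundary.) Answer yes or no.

No

*at most three candidates* is embedded in the sentential subject *that the translator funded at most three candidates*.
Sentential subjects are islands: a quantifier inside the subject clause cannot raise over the matrix predicate.
There is no licit LF on which *at most three candidates* c-commands *a curator*.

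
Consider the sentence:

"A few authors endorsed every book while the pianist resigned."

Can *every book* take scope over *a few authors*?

The adjunct clause does not contain *every book*, which is the matrix object.
QR within a single clause is free, so the lower quantifier may take scope over the higher one.

Yes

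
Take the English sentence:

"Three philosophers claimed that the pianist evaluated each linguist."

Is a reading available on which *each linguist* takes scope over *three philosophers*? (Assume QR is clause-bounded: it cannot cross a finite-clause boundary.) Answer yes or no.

The target quantifier *each linguist* is part of the finite complement clause *that the pianist evaluated each linguist*.
Finite CP is the ceiling for QR here, by assumption.
So *each linguist* cannot raise high enough to outscope *three philosophers*; only the surface ordering *three philosophers* > *each linguist* is available.

No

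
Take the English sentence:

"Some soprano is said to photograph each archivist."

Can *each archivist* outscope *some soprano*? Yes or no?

Yes

Raising constructions are monoclausal for scope purposes; *each archivist* is not separated from *some soprano* by any island.
Clause-internal QR can adjoin the lower DP above the subject, yielding the inverse reading.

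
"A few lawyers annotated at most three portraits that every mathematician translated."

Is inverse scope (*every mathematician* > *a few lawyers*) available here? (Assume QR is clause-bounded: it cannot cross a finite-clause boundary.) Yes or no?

No

*every mathematician* occurs within the relative clause *that every mathematician translated* modifying *at most three portraits*.
Relative clauses are scope islands: a quantifier cannot QR out of a relative clause to take scope in the matrix clause.
So the wide-scope reading for *every mathematician* is blocked.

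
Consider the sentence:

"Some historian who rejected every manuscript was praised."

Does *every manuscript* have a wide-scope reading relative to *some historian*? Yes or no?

*every manuscript* is embedded in the relative clause *who rejected every manuscript*.
A relative clause is a scope island — quantifier raising cannot cross its boundary.
There is no licit LF on which *every manuscript* c-commands *some historian*.
(Only the surface reading survives: one fixed historian with respect to all the relevant manuscripts.)

No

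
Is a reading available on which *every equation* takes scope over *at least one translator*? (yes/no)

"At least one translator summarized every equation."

Both DPs are arguments of the same predicate; there is no clause or island boundary between them.
Since no island is crossed, the inverse ordering is licensed alongside surface scope.

Yes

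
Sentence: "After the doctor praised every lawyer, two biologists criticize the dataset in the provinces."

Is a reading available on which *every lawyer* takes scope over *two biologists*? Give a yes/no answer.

*every lawyer* is embedded in the adjunct clause *after the doctor praised every lawyer*.
Adverbial clauses are not L-marked, so they are barriers for QR — the quantifier cannot escape the adjunct.
The ordering *every lawyer* > *two biologists* is therefore underivable.

No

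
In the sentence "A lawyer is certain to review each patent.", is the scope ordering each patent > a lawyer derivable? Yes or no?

Yes

Raising constructions are monoclausal for scope purposes; *each patent* is not separated from *a lawyer* by any island.
QR within a single clause is free, so the lower quantifier may take scope over the higher one.
The sentence is scopally ambiguous between *a lawyer* > *each patent* and *each patent* > *a lawyer*.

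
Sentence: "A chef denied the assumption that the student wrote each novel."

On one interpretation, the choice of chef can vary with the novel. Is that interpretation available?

The described interpretation is the *each novel* > *a chef* scoping.
The DP *each novel* is contained in the complex NP *the assumption that the student wrote each novel*.
Noun-complement clauses are scope islands (the Complex NP Constraint): a quantifier inside one cannot scope into the matrix.
So *each novel* cannot raise high enough to outscope *a chef*; only the surface ordering *a chef* > *each novel* is available.

No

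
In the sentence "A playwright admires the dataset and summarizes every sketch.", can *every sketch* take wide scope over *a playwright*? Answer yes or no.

No

Structurally, *every sketch* is inside one conjunct of the coordinate structure (*summarizes every sketch*).
A quantifier cannot raise out of one conjunct of a coordination across the whole coordinate structure — the CSC applies to QR.
The inverse ordering *every sketch* > *a playwright* is therefore underivable.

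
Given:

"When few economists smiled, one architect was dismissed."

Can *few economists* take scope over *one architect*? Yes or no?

No

The DP *few economists* is contained in the adjunct clause *when few economists smiled*.
Scope out of an adjunct clause is unavailable: QR respects the adjunct-island constraint.
So the wide-scope reading for *few economists* is blocked.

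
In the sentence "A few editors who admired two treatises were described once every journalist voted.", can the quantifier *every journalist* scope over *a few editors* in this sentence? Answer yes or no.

The DP *every journalist* is contained in the adjunct clause *once every journalist voted*.
The adjunct-island constraint bars QR out of an adverbial clause.
So the wide-scope reading for *every journalist* is blocked.

No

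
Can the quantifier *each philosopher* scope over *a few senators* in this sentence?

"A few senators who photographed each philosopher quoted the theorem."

No

*each philosopher* sits inside the relative clause *who photographed each philosopher*.
Relative clauses are scope islands: a quantifier cannot QR out of a relative clause to take scope in the matrix clause.
Hence only narrow scope for *each philosopher* (under *a few senators*) survives.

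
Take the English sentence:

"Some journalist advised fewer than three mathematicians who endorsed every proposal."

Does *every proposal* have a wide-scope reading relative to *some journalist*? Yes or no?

*every proposal* occurs within the relative clause *who endorsed every proposal* modifying *fewer than three mathematicians*.
A relative clause is a scope island — quantifier raising cannot cross its boundary.
So the wide-scope reading for *every proposal* is blocked.

No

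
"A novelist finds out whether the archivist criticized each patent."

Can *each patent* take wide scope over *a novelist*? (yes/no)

No

The DP *each patent* is contained in the embedded question *whether the archivist criticized each patent*.
Embedded wh-clauses are opaque for QR, so the quantifier stays inside the question.
So *each patent* cannot raise high enough to outscope *a novelist*; only the surface ordering *a novelist* > *each patent* is available.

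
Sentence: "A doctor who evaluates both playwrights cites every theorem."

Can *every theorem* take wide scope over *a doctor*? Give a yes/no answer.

Yes

Although the sentence contains a relative clause (*who evaluates both playwrights*), *every theorem* is outside it, in the matrix VP.
Nothing blocks QR of the lower DP to a position above the higher one, so inverse scope is available.
Both orderings are possible: *a doctor* > *every theorem* and *every theorem* > *a doctor*.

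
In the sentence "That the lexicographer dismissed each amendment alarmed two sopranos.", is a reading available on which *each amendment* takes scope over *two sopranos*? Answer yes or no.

No

*each amendment* sits inside the sentential subject *that the lexicographer dismissed each amendment*.
Subjects — clausal subjects included — are islands for extraction, and QR is no exception.
The ordering *each amendment* > *two sopranos* is therefore underivable.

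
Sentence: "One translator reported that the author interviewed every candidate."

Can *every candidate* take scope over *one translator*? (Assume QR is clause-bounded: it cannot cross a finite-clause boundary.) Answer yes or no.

Structurally, *every candidate* is inside the finite complement clause *that the author interviewed every candidate*.
With QR restricted to its own tensed clause, the embedded quantifier cannot reach a matrix scope position.
The inverse ordering *every candidate* > *one translator* is therefore underivable.

No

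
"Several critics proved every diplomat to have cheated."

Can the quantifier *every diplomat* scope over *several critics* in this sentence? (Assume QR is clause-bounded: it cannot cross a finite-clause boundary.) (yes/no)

Yes

*every diplomat* is an ECM subject; ECM complements are not islands, and the embedded quantifier may take matrix scope.
Ordinary QR to a clause-peripheral position gives the wide-scope LF for the lower DP.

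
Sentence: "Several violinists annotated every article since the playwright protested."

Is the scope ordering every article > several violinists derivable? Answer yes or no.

Neither queried DP is inside the adjunct, so the adjunct-island constraint does not apply.
Since no island is crossed, the inverse ordering is licensed alongside surface scope.
So *every article* > *several violinists* is among the available readings.

Yes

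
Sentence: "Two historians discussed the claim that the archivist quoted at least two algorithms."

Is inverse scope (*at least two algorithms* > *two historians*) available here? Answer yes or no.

No

*at least two algorithms* occurs within the complex NP *the claim that the archivist quoted at least two algorithms*.
The complex NP is opaque for QR — the quantifier is frozen inside the noun's complement.
The inverse ordering *at least two algorithms* > *two historians* is therefore underivable.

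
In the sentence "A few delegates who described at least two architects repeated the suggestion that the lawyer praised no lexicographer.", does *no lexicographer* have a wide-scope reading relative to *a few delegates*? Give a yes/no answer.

No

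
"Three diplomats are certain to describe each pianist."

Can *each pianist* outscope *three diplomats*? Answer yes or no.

*each pianist* is inside a raising infinitive, which is transparent to QR (no CP barrier), so it behaves as a matrix argument.
No island intervenes, so both surface and inverse scope are derivable.

Yes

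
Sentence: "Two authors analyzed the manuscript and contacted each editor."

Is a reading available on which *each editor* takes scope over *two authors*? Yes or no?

No

Structurally, *each editor* is inside one conjunct of the coordinate structure (*contacted each editor*).
Asymmetric QR out of one conjunct violates the Coordinate Structure Constraint.
So the wide-scope reading for *each editor* is blocked.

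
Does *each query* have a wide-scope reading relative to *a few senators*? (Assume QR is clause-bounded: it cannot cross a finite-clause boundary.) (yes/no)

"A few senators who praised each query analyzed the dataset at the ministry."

No

*each query* occurs within the relative clause *who praised each query*.
The relative clause forms an island for QR, so the quantifier is confined to the head noun's restrictor.
So *each query* cannot raise to a position above *a few senators*.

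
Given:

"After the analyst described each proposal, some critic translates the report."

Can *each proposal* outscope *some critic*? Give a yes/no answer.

No

The target quantifier *each proposal* is part of the adjunct clause *after the analyst described each proposal*.
Since the clause is an adjunct (not a complement), the Adjunct Condition blocks QR across its edge.
*each proposal* is confined to the island and cannot take scope over *some critic*.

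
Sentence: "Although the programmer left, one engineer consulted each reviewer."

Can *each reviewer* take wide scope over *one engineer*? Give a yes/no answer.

Yes

*each reviewer* is a matrix argument; the adjunct is an island but the target quantifier is outside it.
Clause-internal QR can adjoin the lower DP above the subject, yielding the inverse reading.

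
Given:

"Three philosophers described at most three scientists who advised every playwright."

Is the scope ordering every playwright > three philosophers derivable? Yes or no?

Structurally, *every playwright* is inside the relative clause *who advised every playwright* modifying *at most three scientists*.
QR out of a relative clause is ruled out by the relative-clause island constraint.
So *every playwright* cannot raise high enough to outscope *three philosophers*; only the surface ordering *three philosophers* > *every playwright* is available.

No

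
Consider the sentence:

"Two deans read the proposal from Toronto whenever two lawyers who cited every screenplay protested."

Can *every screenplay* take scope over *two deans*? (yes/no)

*every screenplay* is embedded in the relative clause *who cited every screenplay*, which is itself inside the adjunct *whenever two lawyers who cited every screenplay protested*.
Even if one barrier were somehow void, the other would still block QR.
So the wide-scope reading for *every screenplay* is blocked.

No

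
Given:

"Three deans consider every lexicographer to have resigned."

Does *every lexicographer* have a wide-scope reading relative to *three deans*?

Yes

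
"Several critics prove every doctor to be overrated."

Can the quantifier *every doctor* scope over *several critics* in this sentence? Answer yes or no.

*every doctor* is an ECM subject; ECM complements are not islands, and the embedded quantifier may take matrix scope.
Since no island is crossed, the inverse ordering is licensed alongside surface scope.

Yes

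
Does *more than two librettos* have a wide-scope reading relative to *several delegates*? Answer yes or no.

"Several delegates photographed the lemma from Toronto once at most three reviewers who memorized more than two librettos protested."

No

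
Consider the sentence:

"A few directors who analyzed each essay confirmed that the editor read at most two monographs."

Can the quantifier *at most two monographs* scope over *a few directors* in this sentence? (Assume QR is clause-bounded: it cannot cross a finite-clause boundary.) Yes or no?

No

*at most two monographs* occurs within the finite complement clause *that the editor read at most two monographs*.
Given the clause-boundedness assumption, QR cannot cross the finite CP into the matrix.
*at most two monographs* is confined to the island and cannot take scope over *a few directors*.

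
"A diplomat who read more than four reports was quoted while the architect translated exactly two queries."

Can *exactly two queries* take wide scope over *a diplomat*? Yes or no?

No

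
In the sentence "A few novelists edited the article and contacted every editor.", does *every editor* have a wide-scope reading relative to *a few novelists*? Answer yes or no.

No

*every editor* is embedded in one conjunct of the coordinate structure (*contacted every editor*).
QR out of a conjunct would have to apply non-ATB, which the CSC forbids.
The inverse ordering *every editor* > *a few novelists* is therefore underivable.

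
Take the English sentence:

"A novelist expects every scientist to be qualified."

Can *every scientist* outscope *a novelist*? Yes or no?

Yes

ECM infinitives lack a CP barrier, so *every scientist* can QR over the matrix subject *a novelist*.
With no island boundary between them, the object can take inverse scope over the subject via ordinary QR within the clause.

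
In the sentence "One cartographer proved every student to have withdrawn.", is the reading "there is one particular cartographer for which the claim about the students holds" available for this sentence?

Yes

That reading corresponds to *one cartographer* > *every student*.
Nothing needs to raise for *one cartographer* > *every student*, so no island constraint is at stake.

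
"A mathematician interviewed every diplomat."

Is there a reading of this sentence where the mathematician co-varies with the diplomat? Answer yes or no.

The described interpretation is the *every diplomat* > *a mathematician* scoping.
*every diplomat* and *a mathematician* are in the same minimal clause.
With no island boundary between them, the object can take inverse scope over the subject via ordinary QR within the clause.

Yes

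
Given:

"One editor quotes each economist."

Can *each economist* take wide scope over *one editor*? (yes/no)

Both DPs are arguments of the same predicate; there is no clause or island boundary between them.
Clause-internal QR can adjoin the lower DP above the subject, yielding the inverse reading.

Yes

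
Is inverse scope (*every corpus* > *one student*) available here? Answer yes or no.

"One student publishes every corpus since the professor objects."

Yes

The adjunct clause does not contain *every corpus*, which is the matrix object.
Ordinary QR to a clause-peripheral position gives the wide-scope LF for the lower DP.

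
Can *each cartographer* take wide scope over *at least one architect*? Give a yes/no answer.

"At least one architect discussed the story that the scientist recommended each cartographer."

No

The target quantifier *each cartographer* is part of the complex NP *the story that the scientist recommended each cartographer*.
A that-clause complement to a noun is an island; QR cannot cross the NP boundary.
So *each cartographer* cannot raise to a position above *at least one architect*.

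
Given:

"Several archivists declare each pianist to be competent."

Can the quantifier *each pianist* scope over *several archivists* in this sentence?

ECM infinitives lack a CP barrier, so *each pianist* can QR over the matrix subject *several archivists*.
Nothing blocks QR of the lower DP to a position above the higher one, so inverse scope is available.

Yes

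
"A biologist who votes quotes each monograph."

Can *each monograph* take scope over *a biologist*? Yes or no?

Yes

*each monograph* sits in the matrix clause, not in the relative clause on *a biologist*.
Ordinary QR to a clause-peripheral position gives the wide-scope LF for the lower DP.
The sentence is scopally ambiguous between *a biologist* > *each monograph* and *each monograph* > *a biologist*.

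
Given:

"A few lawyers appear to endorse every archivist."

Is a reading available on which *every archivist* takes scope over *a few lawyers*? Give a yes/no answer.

*every archivist* is inside a raising infinitive, which is transparent to QR (no CP barrier), so it behaves as a matrix argument.
No island intervenes, so both surface and inverse scope are derivable.

Yes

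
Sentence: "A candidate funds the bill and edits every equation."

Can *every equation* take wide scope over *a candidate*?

The DP *every equation* is contained in one conjunct of the coordinate structure (*edits every equation*).
The Coordinate Structure Constraint blocks movement (including QR) out of a single conjunct.
So *every equation* cannot raise high enough to outscope *a candidate*; only the surface ordering *a candidate* > *every equation* is available.

No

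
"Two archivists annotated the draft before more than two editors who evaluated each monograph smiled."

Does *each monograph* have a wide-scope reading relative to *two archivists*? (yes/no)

No

*each monograph* sits inside the relative clause *who evaluated each monograph*, which is itself inside the adjunct *before more than two editors who evaluated each monograph smiled*.
Even if one barrier were somehow void, the other would still block QR.
So *each monograph* cannot raise high enough to outscope *two archivists*; only the surface ordering *two archivists* > *each monograph* is available.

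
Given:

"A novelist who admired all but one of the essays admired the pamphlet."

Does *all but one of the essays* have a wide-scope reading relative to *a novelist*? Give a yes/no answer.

No

*all but one of the essays* sits inside the relative clause *who admired all but one of the essays*.
Relative clauses are scope islands: a quantifier cannot QR out of a relative clause to take scope in the matrix clause.
*all but one of the essays* is confined to the island and cannot take scope over *a novelist*.
(Only the surface reading survives: one fixed novelist with respect to all the relevant essays.)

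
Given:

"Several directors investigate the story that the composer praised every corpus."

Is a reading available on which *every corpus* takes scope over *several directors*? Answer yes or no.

No

Structurally, *every corpus* is inside the complex NP *the story that the composer praised every corpus*.
Since the clause is the complement of a nominal head, the CNPC blocks scope extraction.
The inverse ordering *every corpus* > *several directors* is therefore underivable.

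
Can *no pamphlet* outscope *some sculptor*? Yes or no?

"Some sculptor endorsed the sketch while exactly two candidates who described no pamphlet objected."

*no pamphlet* is embedded in the relative clause *who described no pamphlet*, which is itself inside the adjunct *while exactly two candidates who described no pamphlet objected*.
Even if one barrier were somehow void, the other would still block QR.
The inverse ordering *no pamphlet* > *some sculptor* is therefore underivable.

No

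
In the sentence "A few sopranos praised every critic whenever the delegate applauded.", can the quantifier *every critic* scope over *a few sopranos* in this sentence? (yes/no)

Yes

*every critic* is a matrix argument; the adjunct is an island but the target quantifier is outside it.
Ordinary QR to a clause-peripheral position gives the wide-scope LF for the lower DP.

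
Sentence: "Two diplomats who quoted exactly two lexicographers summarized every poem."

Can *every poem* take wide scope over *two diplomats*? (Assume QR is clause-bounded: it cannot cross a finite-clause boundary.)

The relative clause *who quoted exactly two lexicographers* modifies *two diplomats*, but *every poem* is not inside that relative clause — it is an argument of the matrix verb.
QR within a single clause is free, so the lower quantifier may take scope over the higher one.

Yes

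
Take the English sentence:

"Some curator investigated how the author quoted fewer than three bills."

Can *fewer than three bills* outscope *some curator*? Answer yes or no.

No

The DP *fewer than three bills* is contained in the embedded question *how the author quoted fewer than three bills*.
An indirect question is a wh-island; the filled [Spec,CP] blocks QR across the CP edge.
So the wide-scope reading for *fewer than three bills* is blocked.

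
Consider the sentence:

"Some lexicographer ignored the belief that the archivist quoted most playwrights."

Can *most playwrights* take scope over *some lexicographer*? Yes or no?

*most playwrights* sits inside the complex NP *the belief that the archivist quoted most playwrights*.
Since the clause is the complement of a nominal head, the CNPC blocks scope extraction.
There is no licit LF on which *most playwrights* c-commands *some lexicographer*.

No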